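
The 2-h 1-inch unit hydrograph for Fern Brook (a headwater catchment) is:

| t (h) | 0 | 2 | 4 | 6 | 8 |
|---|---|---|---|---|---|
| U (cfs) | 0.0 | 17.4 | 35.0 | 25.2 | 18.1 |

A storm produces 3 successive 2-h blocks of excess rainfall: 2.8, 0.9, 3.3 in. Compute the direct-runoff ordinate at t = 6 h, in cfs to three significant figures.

Q ≈ 159 cfs

By discrete convolution, Q_j = Σ (P_i / 1 in) · U_{j−i}.
At t = 6 h (j=3): Q = (2.8/1)·25.2 + (0.9/1)·35.0 + (3.3/1)·17.4 = 159 cfs.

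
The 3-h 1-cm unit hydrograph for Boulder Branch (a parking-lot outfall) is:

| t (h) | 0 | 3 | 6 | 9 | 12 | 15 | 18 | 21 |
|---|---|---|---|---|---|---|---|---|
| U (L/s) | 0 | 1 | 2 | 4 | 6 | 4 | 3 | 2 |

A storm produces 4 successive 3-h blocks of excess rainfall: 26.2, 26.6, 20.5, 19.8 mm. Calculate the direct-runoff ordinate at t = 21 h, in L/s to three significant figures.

Q ≈ 33.3 L/s

By discrete convolution, Q_j = Σ (P_i / 10 mm) · U_{j−i}.
At t = 21 h (j=7): Q = (26.2/10)·2 + (26.6/10)·3 + (20.5/10)·4 + (19.8/10)·6 = 33.3 L/s.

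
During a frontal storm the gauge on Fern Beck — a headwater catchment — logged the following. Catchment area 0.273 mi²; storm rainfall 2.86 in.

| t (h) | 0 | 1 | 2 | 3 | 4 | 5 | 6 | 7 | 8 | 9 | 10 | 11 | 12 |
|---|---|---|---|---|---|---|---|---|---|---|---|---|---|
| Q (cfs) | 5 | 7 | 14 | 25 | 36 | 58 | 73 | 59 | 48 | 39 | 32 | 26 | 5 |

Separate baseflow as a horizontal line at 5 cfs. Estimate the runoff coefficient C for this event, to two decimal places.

ΣQ_DR = 362.0 cfs; V = ΣQ_DR·Δt = 1.303 × 10^6 ft³.
Runoff depth d = V / A = 2.055 in.
C = d / P = 2.055 / 2.86 = 0.72.

C ≈ 0.72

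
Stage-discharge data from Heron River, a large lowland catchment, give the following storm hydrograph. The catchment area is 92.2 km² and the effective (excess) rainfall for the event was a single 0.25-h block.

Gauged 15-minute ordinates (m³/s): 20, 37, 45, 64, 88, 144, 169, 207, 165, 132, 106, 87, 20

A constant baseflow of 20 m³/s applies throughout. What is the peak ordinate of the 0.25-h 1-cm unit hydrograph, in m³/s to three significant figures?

U_p ≈ 187 m³/s

Direct runoff: 0.0, 17.0, 25.0, 44.0, 68.0, 124.0, 149.0, 187.0, 145.0, 112.0, 86.0, 67.0, 0.0 m³/s; ΣQ_DR = 1024 m³/s, peak = 187.0 m³/s.
Runoff depth d = ΣQ_DR·Δt / A = 1024 × 900 / (92.2 km²) = 9.996 mm.
The 1-cm UH is the DRH scaled by (10 mm)/d, so U_p = 187.0 × 10/9.996 = 187 m³/s.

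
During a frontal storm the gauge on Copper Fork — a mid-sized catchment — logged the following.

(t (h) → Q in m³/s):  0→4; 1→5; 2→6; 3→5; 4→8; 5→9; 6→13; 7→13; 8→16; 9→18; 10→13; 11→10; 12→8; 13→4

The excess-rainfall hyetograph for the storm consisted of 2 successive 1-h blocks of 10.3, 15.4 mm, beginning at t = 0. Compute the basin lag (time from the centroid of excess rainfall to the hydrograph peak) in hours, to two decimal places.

t_L ≈ 7.90 h

Centroid of excess rainfall: t_c = Σ P_i·t̄_i / ΣP_i = 1.0992 h (block centres at 0.5, 1.5 h).
Hydrograph peak occurs at t = 9 h, so basin lag t_L = 9 − 1.0992 = 7.90 h.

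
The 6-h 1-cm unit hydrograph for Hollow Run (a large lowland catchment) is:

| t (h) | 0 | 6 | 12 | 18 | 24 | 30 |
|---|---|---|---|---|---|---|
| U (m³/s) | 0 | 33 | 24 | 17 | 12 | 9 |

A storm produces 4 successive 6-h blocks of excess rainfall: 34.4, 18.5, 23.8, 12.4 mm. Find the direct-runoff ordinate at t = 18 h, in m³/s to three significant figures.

By discrete convolution, Q_j = Σ (P_i / 10 mm) · U_{j−i}.
At t = 18 h (j=3): Q = (34.4/10)·17 + (18.5/10)·24 + (23.8/10)·33 + (12.4/10)·0 = 181 m³/s.

Q ≈ 181 m³/s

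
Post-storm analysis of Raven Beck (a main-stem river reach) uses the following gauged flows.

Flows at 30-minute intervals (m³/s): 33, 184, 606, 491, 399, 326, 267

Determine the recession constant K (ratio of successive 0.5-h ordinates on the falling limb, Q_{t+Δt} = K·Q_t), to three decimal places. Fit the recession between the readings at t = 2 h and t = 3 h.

Using the recession-limb readings at t = 2 h and t = 3 h: Q falls from 399 to 267 m³/s over 2 intervals.
K = (Q₂/Q₁)^(1/2) = (267/399)^(1/2) = 0.818.

K ≈ 0.818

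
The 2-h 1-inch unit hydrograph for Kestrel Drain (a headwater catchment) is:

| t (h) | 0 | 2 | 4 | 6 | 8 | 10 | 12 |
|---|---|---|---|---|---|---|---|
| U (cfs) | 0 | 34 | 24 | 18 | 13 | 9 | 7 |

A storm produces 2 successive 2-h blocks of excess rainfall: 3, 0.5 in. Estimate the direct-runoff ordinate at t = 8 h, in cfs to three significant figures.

Q ≈ 48.0 cfs

By discrete convolution, Q_j = Σ (P_i / 1 in) · U_{j−i}.
At t = 8 h (j=4): Q = (3/1)·13 + (0.5/1)·18 = 48.0 cfs.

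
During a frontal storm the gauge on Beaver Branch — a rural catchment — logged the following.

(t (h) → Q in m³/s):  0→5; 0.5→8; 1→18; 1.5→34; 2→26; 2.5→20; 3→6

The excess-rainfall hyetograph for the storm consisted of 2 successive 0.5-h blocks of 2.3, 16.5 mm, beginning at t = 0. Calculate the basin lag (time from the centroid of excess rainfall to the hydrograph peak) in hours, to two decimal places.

Centroid of excess rainfall: t_c = Σ P_i·t̄_i / ΣP_i = 0.6888 h (block centres at 0.25, 0.75 h).
Hydrograph peak occurs at t = 1.5 h, so basin lag t_L = 1.5 − 0.6888 = 0.81 h.

t_L ≈ 0.81 h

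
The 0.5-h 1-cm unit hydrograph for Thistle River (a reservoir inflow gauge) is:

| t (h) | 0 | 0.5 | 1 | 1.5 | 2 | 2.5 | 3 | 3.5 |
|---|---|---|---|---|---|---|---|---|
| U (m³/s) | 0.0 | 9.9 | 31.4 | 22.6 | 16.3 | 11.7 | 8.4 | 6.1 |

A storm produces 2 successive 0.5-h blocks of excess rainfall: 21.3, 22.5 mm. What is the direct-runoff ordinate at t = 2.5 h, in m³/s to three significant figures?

By discrete convolution, Q_j = Σ (P_i / 10 mm) · U_{j−i}.
At t = 2.5 h (j=5): Q = (21.3/10)·11.7 + (22.5/10)·16.3 = 61.6 m³/s.

Q ≈ 61.6 m³/s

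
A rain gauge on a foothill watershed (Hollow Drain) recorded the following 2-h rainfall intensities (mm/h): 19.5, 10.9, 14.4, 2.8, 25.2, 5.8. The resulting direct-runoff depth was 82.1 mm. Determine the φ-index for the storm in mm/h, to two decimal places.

φ ≈ 7.24 mm/h

Only the 4 blocks with intensity above φ contribute runoff: 19.5, 10.9, 14.4, 25.2 mm/h.
Σ(I−φ)·Δt = d  ⇒  (19.5+10.9+14.4+25.2 − 4φ)·2 = 82.1
φ = (70.00 − 82.1/2) / 4 = 7.24 mm/h.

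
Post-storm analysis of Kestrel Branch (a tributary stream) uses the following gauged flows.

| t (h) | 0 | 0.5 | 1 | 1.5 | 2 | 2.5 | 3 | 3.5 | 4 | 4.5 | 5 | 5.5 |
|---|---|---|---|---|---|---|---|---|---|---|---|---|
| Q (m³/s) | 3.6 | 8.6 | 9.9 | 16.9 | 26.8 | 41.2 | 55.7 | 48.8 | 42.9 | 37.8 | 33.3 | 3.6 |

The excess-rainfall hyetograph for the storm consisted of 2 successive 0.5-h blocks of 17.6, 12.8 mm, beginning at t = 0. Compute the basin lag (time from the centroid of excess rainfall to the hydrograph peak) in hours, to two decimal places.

t_L ≈ 2.54 h

Centroid of excess rainfall: t_c = Σ P_i·t̄_i / ΣP_i = 0.4605 h (block centres at 0.25, 0.75 h).
Hydrograph peak occurs at t = 3 h, so basin lag t_L = 3 − 0.4605 = 2.54 h.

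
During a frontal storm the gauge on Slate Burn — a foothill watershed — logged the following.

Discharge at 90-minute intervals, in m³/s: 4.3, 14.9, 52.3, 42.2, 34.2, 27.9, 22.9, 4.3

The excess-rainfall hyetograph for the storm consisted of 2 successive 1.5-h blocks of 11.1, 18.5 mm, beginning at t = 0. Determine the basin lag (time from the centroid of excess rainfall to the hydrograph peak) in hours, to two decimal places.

t_L ≈ 1.31 h

Centroid of excess rainfall: t_c = Σ P_i·t̄_i / ΣP_i = 1.6875 h (block centres at 0.75, 2.25 h).
Hydrograph peak occurs at t = 3 h, so basin lag t_L = 3 − 1.6875 = 1.31 h.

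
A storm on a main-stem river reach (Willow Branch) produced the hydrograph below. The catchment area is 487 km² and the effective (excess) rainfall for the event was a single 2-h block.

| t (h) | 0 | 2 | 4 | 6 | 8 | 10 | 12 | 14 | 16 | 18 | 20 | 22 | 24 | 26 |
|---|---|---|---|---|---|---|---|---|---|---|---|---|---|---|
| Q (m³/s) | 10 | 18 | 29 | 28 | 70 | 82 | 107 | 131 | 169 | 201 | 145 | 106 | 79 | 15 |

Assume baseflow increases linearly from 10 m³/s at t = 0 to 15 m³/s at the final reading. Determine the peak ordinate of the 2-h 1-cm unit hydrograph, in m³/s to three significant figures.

Direct runoff: 0.00, 7.62, 18.23, 16.85, 58.46, 70.08, 94.69, 118.31, 155.92, 187.54, 131.15, 91.77, 64.38, 0.00 m³/s; ΣQ_DR = 1015 m³/s, peak = 187.54 m³/s.
Runoff depth d = ΣQ_DR·Δt / A = 1015 × 7200 / (487 km²) = 15.01 mm.
The 1-cm UH is the DRH scaled by (10 mm)/d, so U_p = 187.54 × 10/15.01 = 125 m³/s.

U_p ≈ 125 m³/s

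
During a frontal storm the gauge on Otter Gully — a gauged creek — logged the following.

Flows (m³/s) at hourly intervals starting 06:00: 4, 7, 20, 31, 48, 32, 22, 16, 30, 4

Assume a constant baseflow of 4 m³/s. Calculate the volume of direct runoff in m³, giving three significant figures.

V ≈ 6.26 × 10^5 m³

Direct-runoff ordinates (Q − Q_b): 0.0, 3.0, 16.0, 27.0, 44.0, 28.0, 18.0, 12.0, 26.0, 0.0 m³/s.
ΣQ_DR = 174.0 m³/s.
With Δt = 1 h = 3600 s, V = ΣQ_DR · Δt = 174.0 × 3600 = 6.26 × 10^5 m³.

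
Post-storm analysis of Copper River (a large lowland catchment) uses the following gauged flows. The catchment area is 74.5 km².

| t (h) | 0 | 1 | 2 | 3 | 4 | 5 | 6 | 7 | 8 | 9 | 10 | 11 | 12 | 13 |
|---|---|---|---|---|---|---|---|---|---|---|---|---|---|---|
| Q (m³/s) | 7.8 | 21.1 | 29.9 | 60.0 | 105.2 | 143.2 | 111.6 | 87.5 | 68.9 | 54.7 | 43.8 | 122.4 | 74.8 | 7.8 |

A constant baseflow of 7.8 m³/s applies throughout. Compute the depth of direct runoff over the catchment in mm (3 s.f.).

d ≈ 40.1 mm

Direct runoff: 0.0, 13.3, 22.1, 52.2, 97.4, 135.4, 103.8, 79.7, 61.1, 46.9, 36.0, 114.6, 67.0, 0.0 m³/s; ΣQ_DR = 829.5 m³/s.
V = ΣQ_DR · Δt = 829.5 × 3600 s = 2.986 × 10^6 m³.
Over A = 74.5 km², depth = V / A = 40.1 mm.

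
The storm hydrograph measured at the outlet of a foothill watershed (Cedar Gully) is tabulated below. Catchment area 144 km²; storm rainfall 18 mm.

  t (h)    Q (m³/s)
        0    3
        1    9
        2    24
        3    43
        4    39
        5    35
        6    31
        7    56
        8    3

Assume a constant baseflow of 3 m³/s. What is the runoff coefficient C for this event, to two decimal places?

ΣQ_DR = 216.0 m³/s; V = ΣQ_DR·Δt = 7.776 × 10^5 m³.
Runoff depth d = V / A = 5.400 mm.
C = d / P = 5.400 / 18 = 0.30.

C ≈ 0.30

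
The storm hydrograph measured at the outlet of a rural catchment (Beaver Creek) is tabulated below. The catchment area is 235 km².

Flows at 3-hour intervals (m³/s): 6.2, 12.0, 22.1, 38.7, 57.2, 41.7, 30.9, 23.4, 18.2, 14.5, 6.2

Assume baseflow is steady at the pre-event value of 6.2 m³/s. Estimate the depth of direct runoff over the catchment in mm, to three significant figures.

Direct runoff: 0.0, 5.8, 15.9, 32.5, 51.0, 35.5, 24.7, 17.2, 12.0, 8.3, 0.0 m³/s; ΣQ_DR = 202.9 m³/s.
V = ΣQ_DR · Δt = 202.9 × 10800 s = 2.191 × 10^6 m³.
Over A = 235 km², depth = V / A = 9.32 mm.

d ≈ 9.32 mm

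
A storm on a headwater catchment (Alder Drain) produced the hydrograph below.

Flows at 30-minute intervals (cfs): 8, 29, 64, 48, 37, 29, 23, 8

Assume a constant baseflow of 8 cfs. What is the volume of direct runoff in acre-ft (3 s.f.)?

V ≈ 7.52 acre-ft

Direct-runoff ordinates (Q − Q_b): 0.0, 21.0, 56.0, 40.0, 29.0, 21.0, 15.0, 0.0 cfs.
ΣQ_DR = 182.0 cfs.
With Δt = 0.5 h = 1800 s, V = ΣQ_DR · Δt = 182.0 × 1800 = 3.28 × 10^5 ft³ = 7.52 acre-ft.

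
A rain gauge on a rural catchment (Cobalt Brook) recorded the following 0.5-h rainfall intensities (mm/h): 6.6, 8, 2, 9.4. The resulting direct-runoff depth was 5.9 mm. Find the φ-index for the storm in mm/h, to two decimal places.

φ ≈ 4.07 mm/h

Only the 3 blocks with intensity above φ contribute runoff: 6.6, 8, 9.4 mm/h.
Σ(I−φ)·Δt = d  ⇒  (6.6+8+9.4 − 3φ)·0.5 = 5.9
φ = (24.00 − 5.9/0.5) / 3 = 4.07 mm/h.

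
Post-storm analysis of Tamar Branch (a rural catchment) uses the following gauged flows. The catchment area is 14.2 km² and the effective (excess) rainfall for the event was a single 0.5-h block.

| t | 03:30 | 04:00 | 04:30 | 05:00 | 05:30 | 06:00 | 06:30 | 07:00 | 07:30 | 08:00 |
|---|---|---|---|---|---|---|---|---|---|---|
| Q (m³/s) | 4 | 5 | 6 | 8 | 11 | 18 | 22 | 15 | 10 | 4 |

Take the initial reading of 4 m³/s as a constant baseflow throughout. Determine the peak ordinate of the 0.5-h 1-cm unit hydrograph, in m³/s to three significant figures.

Direct runoff: 0.0, 1.0, 2.0, 4.0, 7.0, 14.0, 18.0, 11.0, 6.0, 0.0 m³/s; ΣQ_DR = 63.00 m³/s, peak = 18.0 m³/s.
Runoff depth d = ΣQ_DR·Δt / A = 63.00 × 1800 / (14.2 km²) = 7.986 mm.
The 1-cm UH is the DRH scaled by (10 mm)/d, so U_p = 18.0 × 10/7.986 = 22.5 m³/s.

U_p ≈ 22.5 m³/s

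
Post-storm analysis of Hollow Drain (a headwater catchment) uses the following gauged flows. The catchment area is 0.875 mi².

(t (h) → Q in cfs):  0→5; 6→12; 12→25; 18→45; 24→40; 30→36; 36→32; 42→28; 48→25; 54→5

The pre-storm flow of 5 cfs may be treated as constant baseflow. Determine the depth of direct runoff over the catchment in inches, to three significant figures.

d ≈ 2.16 in

Direct runoff: 0.0, 7.0, 20.0, 40.0, 35.0, 31.0, 27.0, 23.0, 20.0, 0.0 cfs; ΣQ_DR = 203.0 cfs.
V = ΣQ_DR · Δt = 203.0 × 21600 s = 4.385 × 10^6 ft³.
Over A = 0.875 mi², depth = V / A = 2.16 in.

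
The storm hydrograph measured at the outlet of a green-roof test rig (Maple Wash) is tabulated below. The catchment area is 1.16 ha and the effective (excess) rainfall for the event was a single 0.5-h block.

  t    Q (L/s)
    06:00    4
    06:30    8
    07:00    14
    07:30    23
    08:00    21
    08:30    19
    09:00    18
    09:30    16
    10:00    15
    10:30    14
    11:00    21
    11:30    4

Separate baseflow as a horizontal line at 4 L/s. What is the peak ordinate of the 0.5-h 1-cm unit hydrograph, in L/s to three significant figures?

U_p ≈ 9.49 L/s

Direct runoff: 0.0, 4.0, 10.0, 19.0, 17.0, 15.0, 14.0, 12.0, 11.0, 10.0, 17.0, 0.0 L/s; ΣQ_DR = 129.0 L/s, peak = 19.0 L/s.
Runoff depth d = ΣQ_DR·Δt / A = 129.0 × 1800 / (1.16 ha) = 20.02 mm.
The 1-cm UH is the DRH scaled by (10 mm)/d, so U_p = 19.0 × 10/20.02 = 9.49 L/s.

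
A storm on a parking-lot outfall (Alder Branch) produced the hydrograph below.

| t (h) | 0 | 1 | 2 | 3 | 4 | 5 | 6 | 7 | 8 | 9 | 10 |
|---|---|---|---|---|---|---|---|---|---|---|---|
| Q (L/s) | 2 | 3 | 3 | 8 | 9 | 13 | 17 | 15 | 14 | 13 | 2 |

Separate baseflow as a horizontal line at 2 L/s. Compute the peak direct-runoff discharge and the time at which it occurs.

Q_p = 15.0 L/s at t = 6 h

Subtracting baseflow gives direct-runoff ordinates: 0.0, 1.0, 1.0, 6.0, 7.0, 11.0, 15.0, 13.0, 12.0, 11.0, 0.0 L/s.
The maximum is 15.0 L/s, occurring at the reading for t = 6 h.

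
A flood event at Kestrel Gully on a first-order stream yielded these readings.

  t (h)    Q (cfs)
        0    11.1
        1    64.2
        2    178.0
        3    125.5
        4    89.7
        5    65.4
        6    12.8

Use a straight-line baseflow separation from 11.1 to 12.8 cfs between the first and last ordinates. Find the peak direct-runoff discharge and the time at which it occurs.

Subtracting baseflow gives direct-runoff ordinates: 0.00, 52.82, 166.33, 113.55, 77.47, 52.88, 0.00 cfs.
The maximum is 166.33 cfs, occurring at the reading for t = 2 h.

Q_p = 166.33 cfs at t = 2 h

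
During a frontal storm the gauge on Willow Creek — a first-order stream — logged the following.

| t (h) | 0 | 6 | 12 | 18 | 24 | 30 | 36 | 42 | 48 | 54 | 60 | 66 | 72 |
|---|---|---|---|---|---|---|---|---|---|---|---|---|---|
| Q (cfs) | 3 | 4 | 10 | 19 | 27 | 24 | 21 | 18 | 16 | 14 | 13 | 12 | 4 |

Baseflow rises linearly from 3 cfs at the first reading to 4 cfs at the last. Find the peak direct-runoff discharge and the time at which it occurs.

Subtracting baseflow gives direct-runoff ordinates: 0.00, 0.92, 6.83, 15.75, 23.67, 20.58, 17.50, 14.42, 12.33, 10.25, 9.17, 8.08, 0.00 cfs.
The maximum is 23.67 cfs, occurring at the reading for t = 24 h.

Q_p = 23.67 cfs at t = 24 h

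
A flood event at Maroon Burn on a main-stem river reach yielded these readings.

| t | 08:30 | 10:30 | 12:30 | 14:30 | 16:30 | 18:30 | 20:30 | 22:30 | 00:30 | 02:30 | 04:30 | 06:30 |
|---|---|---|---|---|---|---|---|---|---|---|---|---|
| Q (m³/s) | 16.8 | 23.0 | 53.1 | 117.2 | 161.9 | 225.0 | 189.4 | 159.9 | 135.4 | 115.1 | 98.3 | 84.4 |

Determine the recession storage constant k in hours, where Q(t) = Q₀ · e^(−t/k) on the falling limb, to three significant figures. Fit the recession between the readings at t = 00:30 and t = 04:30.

k ≈ 12.5 h

On the falling limb, Q drops from 135.4 to 98.3 m³/s between t = 00:30 and t = 04:30 (Δt = 4 h).
k = −Δt / ln(Q₂/Q₁) = −4 / ln(98.3/135.4) = 12.5 h.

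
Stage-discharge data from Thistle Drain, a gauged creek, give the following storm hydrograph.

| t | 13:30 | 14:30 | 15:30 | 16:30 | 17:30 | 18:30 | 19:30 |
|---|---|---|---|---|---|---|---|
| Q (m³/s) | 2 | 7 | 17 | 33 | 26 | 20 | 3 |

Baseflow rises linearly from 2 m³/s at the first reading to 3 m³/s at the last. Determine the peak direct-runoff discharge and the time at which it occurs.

Q_p = 30.50 m³/s at t = 16:30

Subtracting baseflow gives direct-runoff ordinates: 0.00, 4.83, 14.67, 30.50, 23.33, 17.17, 0.00 m³/s.
The maximum is 30.50 m³/s, occurring at the reading for t = 16:30.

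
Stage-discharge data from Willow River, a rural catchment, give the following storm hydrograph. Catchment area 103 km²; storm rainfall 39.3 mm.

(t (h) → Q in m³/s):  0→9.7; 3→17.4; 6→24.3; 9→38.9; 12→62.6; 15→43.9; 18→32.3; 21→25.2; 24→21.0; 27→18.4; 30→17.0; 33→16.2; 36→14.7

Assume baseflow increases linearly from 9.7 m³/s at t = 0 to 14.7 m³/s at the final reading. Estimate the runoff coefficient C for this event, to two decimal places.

C ≈ 0.49

ΣQ_DR = 183.0 m³/s; V = ΣQ_DR·Δt = 1.976 × 10^6 m³.
Runoff depth d = V / A = 19.19 mm.
C = d / P = 19.19 / 39.3 = 0.49.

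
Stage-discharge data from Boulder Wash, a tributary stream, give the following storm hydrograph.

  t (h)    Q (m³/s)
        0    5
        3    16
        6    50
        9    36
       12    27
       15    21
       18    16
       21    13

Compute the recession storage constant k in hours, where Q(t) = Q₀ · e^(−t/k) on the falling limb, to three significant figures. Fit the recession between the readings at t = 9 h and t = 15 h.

k ≈ 11.1 h

On the falling limb, Q drops from 36 to 21 m³/s between t = 9 h and t = 15 h (Δt = 6 h).
k = −Δt / ln(Q₂/Q₁) = −6 / ln(21/36) = 11.1 h.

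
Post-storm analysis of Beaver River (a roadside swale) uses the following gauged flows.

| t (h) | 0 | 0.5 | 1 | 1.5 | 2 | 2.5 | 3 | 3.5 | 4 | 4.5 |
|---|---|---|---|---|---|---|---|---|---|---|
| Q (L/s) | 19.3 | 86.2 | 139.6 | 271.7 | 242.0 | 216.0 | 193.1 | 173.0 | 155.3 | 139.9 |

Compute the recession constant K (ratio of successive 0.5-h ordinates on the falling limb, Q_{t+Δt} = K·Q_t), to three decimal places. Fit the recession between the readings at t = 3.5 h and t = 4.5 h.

K ≈ 0.899

Using the recession-limb readings at t = 3.5 h and t = 4.5 h: Q falls from 173.0 to 139.9 L/s over 2 intervals.
K = (Q₂/Q₁)^(1/2) = (139.9/173.0)^(1/2) = 0.899.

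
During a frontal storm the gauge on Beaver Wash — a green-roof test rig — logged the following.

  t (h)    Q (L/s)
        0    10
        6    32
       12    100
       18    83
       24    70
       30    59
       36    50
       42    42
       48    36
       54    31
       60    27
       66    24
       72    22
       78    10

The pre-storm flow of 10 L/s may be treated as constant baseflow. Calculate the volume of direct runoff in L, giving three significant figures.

V ≈ 9.85 × 10^6 L

Direct-runoff ordinates (Q − Q_b): 0.0, 22.0, 90.0, 73.0, 60.0, 49.0, 40.0, 32.0, 26.0, 21.0, 17.0, 14.0, 12.0, 0.0 L/s.
ΣQ_DR = 456.0 L/s.
With Δt = 6 h = 21600 s, V = ΣQ_DR · Δt = 456.0 × 21600 = 9.85 × 10^6 L.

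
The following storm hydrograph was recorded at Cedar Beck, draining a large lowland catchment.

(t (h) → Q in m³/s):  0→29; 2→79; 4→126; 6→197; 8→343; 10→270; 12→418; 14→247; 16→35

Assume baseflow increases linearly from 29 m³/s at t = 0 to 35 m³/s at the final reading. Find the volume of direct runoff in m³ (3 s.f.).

Direct-runoff ordinates (Q − Q_b): 0.00, 49.25, 95.50, 165.75, 311.00, 237.25, 384.50, 212.75, 0.00 m³/s.
ΣQ_DR = 1456 m³/s.
With Δt = 2 h = 7200 s, V = ΣQ_DR · Δt = 1456 × 7200 = 1.05 × 10^7 m³.

V ≈ 1.05 × 10^7 m³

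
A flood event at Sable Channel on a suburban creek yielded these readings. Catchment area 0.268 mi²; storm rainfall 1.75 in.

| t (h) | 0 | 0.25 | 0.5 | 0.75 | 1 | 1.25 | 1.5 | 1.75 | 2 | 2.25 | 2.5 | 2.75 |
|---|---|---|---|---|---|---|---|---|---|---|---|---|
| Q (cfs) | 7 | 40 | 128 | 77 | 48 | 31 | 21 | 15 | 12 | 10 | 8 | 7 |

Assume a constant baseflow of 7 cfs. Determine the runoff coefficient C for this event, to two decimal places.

ΣQ_DR = 320.0 cfs; V = ΣQ_DR·Δt = 2.880 × 10^5 ft³.
Runoff depth d = V / A = 0.4626 in.
C = d / P = 0.4626 / 1.75 = 0.26.

C ≈ 0.26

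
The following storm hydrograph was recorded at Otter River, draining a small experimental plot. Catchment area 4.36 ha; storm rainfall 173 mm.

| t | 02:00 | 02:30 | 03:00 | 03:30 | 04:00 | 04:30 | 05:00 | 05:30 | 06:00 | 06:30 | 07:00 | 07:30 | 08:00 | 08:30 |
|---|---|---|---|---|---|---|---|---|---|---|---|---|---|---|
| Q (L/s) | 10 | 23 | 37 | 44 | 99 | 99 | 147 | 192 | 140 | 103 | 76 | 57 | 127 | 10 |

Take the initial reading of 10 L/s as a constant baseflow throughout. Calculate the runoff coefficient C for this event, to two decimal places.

ΣQ_DR = 1024 L/s; V = ΣQ_DR·Δt = 1.843 × 10^6 L.
Runoff depth d = V / A = 42.28 mm.
C = d / P = 42.28 / 173 = 0.24.

C ≈ 0.24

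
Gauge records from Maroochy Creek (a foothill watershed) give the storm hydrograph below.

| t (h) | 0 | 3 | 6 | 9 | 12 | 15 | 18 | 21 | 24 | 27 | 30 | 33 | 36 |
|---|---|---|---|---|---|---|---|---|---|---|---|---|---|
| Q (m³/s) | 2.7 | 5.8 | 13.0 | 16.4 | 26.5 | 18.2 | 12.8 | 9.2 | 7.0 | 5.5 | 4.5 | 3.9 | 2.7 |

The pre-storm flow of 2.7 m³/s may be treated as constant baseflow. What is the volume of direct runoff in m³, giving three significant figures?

Direct-runoff ordinates (Q − Q_b): 0.0, 3.1, 10.3, 13.7, 23.8, 15.5, 10.1, 6.5, 4.3, 2.8, 1.8, 1.2, 0.0 m³/s.
ΣQ_DR = 93.10 m³/s.
With Δt = 3 h = 10800 s, V = ΣQ_DR · Δt = 93.10 × 10800 = 1.01 × 10^6 m³.

V ≈ 1.01 × 10^6 m³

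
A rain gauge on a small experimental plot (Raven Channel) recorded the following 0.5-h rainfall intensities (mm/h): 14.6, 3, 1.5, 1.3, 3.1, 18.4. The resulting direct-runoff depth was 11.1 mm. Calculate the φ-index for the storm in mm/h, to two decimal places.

φ ≈ 5.40 mm/h

Only the 2 blocks with intensity above φ contribute runoff: 14.6, 18.4 mm/h.
Σ(I−φ)·Δt = d  ⇒  (14.6+18.4 − 2φ)·0.5 = 11.1
φ = (33.00 − 11.1/0.5) / 2 = 5.40 mm/h.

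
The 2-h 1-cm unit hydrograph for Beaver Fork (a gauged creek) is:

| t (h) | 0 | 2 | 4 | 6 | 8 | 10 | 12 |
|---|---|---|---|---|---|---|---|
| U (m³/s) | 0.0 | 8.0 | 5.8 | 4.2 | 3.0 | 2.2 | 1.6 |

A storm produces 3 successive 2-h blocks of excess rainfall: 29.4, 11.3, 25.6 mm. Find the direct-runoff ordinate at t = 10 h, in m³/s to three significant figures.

Q ≈ 20.6 m³/s

By discrete convolution, Q_j = Σ (P_i / 10 mm) · U_{j−i}.
At t = 10 h (j=5): Q = (29.4/10)·2.2 + (11.3/10)·3.0 + (25.6/10)·4.2 = 20.6 m³/s.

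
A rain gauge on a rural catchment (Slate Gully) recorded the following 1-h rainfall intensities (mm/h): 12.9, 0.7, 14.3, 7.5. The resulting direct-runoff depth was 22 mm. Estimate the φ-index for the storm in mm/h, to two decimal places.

Only the 3 blocks with intensity above φ contribute runoff: 12.9, 14.3, 7.5 mm/h.
Σ(I−φ)·Δt = d  ⇒  (12.9+14.3+7.5 − 3φ)·1 = 22
φ = (34.70 − 22/1) / 3 = 4.23 mm/h.

φ ≈ 4.23 mm/h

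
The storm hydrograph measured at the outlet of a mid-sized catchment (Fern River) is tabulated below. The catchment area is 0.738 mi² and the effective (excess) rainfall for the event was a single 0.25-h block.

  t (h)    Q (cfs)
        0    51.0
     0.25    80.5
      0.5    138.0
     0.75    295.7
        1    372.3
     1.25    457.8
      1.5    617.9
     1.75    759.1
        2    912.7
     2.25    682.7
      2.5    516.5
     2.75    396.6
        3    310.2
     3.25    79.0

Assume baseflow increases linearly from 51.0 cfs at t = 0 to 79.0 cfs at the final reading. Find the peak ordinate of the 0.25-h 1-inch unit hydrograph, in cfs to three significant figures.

Direct runoff: 0.00, 27.35, 82.69, 238.24, 312.68, 396.03, 553.98, 693.02, 844.47, 612.32, 443.96, 321.91, 233.35, 0.00 cfs; ΣQ_DR = 4760 cfs, peak = 844.47 cfs.
Runoff depth d = ΣQ_DR·Δt / A = 4760 × 900 / (0.738 mi²) = 2.499 in.
The 1-inch UH is the DRH scaled by (1 in)/d, so U_p = 844.47 × 1/2.499 = 338 cfs.

U_p ≈ 338 cfs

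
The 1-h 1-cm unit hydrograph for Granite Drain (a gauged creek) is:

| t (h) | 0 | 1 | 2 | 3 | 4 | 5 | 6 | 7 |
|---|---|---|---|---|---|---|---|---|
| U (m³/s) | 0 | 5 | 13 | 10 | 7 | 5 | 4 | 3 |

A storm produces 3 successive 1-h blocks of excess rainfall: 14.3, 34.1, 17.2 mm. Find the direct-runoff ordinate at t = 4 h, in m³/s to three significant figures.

Q ≈ 66.5 m³/s

By discrete convolution, Q_j = Σ (P_i / 10 mm) · U_{j−i}.
At t = 4 h (j=4): Q = (14.3/10)·7 + (34.1/10)·10 + (17.2/10)·13 = 66.5 m³/s.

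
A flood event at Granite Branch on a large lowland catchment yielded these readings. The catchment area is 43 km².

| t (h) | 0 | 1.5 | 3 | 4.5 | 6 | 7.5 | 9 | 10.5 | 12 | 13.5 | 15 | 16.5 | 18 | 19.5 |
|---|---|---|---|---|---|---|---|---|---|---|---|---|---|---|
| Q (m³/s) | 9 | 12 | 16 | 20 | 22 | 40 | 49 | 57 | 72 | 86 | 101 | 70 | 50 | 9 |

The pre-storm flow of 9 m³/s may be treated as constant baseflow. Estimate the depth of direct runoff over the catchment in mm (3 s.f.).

d ≈ 61.2 mm

Direct runoff: 0.0, 3.0, 7.0, 11.0, 13.0, 31.0, 40.0, 48.0, 63.0, 77.0, 92.0, 61.0, 41.0, 0.0 m³/s; ΣQ_DR = 487.0 m³/s.
V = ΣQ_DR · Δt = 487.0 × 5400 s = 2.630 × 10^6 m³.
Over A = 43 km², depth = V / A = 61.2 mm.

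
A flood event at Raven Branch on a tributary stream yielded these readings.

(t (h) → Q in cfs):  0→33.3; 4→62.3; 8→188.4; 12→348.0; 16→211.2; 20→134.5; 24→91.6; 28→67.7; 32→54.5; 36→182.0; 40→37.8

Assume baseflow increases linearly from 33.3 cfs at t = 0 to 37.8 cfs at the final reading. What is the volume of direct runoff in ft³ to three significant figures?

Direct-runoff ordinates (Q − Q_b): 0.00, 28.55, 154.20, 313.35, 176.10, 98.95, 55.60, 31.25, 17.60, 144.65, 0.00 cfs.
ΣQ_DR = 1020 cfs.
With Δt = 4 h = 14400 s, V = ΣQ_DR · Δt = 1020 × 14400 = 1.47 × 10^7 ft³.

V ≈ 1.47 × 10^7 ft³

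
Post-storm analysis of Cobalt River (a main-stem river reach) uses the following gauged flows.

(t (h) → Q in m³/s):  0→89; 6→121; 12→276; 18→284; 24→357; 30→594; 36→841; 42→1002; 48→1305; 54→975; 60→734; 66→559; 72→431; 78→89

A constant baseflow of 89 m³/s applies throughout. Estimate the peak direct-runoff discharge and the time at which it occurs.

Subtracting baseflow gives direct-runoff ordinates: 0.0, 32.0, 187.0, 195.0, 268.0, 505.0, 752.0, 913.0, 1216.0, 886.0, 645.0, 470.0, 342.0, 0.0 m³/s.
The maximum is 1216.0 m³/s, occurring at the reading for t = 48 h.

Q_p = 1216.0 m³/s at t = 48 h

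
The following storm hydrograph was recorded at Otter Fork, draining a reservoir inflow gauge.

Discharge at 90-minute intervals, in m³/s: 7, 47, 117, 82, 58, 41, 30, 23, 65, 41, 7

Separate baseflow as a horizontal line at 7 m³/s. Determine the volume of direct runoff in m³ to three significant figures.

V ≈ 2.38 × 10^6 m³

Direct-runoff ordinates (Q − Q_b): 0.0, 40.0, 110.0, 75.0, 51.0, 34.0, 23.0, 16.0, 58.0, 34.0, 0.0 m³/s.
ΣQ_DR = 441.0 m³/s.
With Δt = 1.5 h = 5400 s, V = ΣQ_DR · Δt = 441.0 × 5400 = 2.38 × 10^6 m³.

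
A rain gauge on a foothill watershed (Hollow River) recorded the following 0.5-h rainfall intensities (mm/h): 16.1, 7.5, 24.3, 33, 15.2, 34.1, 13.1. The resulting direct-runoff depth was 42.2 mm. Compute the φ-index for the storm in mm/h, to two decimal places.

φ ≈ 8.57 mm/h

Only the 6 blocks with intensity above φ contribute runoff: 16.1, 24.3, 33, 15.2, 34.1, 13.1 mm/h.
Σ(I−φ)·Δt = d  ⇒  (16.1+24.3+33+15.2+34.1+13.1 − 6φ)·0.5 = 42.2
φ = (135.8 − 42.2/0.5) / 6 = 8.57 mm/h.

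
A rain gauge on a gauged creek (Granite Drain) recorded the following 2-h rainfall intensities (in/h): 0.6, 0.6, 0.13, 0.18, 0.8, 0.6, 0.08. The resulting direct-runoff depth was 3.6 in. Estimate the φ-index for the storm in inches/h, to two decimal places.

Only the 4 blocks with intensity above φ contribute runoff: 0.6, 0.6, 0.8, 0.6 in/h.
Σ(I−φ)·Δt = d  ⇒  (0.6+0.6+0.8+0.6 − 4φ)·2 = 3.6
φ = (2.600 − 3.6/2) / 4 = 0.20 in/h.

φ ≈ 0.20 in/h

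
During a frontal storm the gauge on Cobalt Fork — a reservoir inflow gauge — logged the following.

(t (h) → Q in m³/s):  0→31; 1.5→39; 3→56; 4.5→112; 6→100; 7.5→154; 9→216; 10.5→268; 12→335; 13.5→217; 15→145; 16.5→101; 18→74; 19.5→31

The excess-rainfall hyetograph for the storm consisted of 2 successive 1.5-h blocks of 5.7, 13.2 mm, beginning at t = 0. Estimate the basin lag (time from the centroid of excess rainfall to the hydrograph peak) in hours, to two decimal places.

t_L ≈ 10.20 h

Centroid of excess rainfall: t_c = Σ P_i·t̄_i / ΣP_i = 1.7976 h (block centres at 0.75, 2.25 h).
Hydrograph peak occurs at t = 12 h, so basin lag t_L = 12 − 1.7976 = 10.20 h.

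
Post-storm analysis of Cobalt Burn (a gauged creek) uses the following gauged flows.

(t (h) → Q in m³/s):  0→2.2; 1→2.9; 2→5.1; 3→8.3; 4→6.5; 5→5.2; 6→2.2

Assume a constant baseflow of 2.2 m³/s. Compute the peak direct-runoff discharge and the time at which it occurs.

Q_p = 6.1 m³/s at t = 3 h

Subtracting baseflow gives direct-runoff ordinates: 0.0, 0.7, 2.9, 6.1, 4.3, 3.0, 0.0 m³/s.
The maximum is 6.1 m³/s, occurring at the reading for t = 3 h.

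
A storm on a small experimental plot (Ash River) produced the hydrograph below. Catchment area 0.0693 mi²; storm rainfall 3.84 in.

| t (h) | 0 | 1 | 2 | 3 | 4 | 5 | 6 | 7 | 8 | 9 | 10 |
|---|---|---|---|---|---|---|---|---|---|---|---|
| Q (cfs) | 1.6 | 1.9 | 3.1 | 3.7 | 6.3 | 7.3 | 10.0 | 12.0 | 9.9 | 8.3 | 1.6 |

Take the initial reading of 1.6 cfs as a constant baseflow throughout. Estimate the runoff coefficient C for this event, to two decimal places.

C ≈ 0.28

ΣQ_DR = 48.10 cfs; V = ΣQ_DR·Δt = 1.732 × 10^5 ft³.
Runoff depth d = V / A = 1.076 in.
C = d / P = 1.076 / 3.84 = 0.28.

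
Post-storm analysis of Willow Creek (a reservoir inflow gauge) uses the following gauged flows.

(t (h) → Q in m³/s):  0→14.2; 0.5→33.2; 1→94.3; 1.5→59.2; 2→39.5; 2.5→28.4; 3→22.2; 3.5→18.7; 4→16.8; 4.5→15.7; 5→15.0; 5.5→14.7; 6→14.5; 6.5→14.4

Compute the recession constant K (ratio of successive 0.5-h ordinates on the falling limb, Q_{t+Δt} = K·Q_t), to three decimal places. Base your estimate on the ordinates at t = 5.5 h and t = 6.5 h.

Using the recession-limb readings at t = 5.5 h and t = 6.5 h: Q falls from 14.7 to 14.4 m³/s over 2 intervals.
K = (Q₂/Q₁)^(1/2) = (14.4/14.7)^(1/2) = 0.990.

K ≈ 0.990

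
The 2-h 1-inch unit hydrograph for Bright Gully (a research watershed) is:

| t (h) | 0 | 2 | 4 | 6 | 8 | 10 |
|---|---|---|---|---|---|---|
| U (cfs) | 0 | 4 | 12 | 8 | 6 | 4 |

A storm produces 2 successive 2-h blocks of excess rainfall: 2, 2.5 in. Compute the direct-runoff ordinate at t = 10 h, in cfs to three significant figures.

By discrete convolution, Q_j = Σ (P_i / 1 in) · U_{j−i}.
At t = 10 h (j=5): Q = (2/1)·4 + (2.5/1)·6 = 23.0 cfs.

Q ≈ 23.0 cfs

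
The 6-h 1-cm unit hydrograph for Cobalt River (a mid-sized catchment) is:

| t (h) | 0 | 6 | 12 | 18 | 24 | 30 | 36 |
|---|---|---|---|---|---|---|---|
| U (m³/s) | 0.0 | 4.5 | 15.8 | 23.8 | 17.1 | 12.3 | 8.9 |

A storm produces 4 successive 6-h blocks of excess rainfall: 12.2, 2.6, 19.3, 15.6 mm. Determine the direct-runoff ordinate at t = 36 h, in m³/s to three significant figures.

By discrete convolution, Q_j = Σ (P_i / 10 mm) · U_{j−i}.
At t = 36 h (j=6): Q = (12.2/10)·8.9 + (2.6/10)·12.3 + (19.3/10)·17.1 + (15.6/10)·23.8 = 84.2 m³/s.

Q ≈ 84.2 m³/s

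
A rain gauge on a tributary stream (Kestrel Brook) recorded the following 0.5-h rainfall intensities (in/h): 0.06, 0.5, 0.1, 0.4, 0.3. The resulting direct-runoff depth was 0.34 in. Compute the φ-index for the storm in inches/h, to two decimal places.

Only the 3 blocks with intensity above φ contribute runoff: 0.5, 0.4, 0.3 in/h.
Σ(I−φ)·Δt = d  ⇒  (0.5+0.4+0.3 − 3φ)·0.5 = 0.34
φ = (1.200 − 0.34/0.5) / 3 = 0.17 in/h.

φ ≈ 0.17 in/h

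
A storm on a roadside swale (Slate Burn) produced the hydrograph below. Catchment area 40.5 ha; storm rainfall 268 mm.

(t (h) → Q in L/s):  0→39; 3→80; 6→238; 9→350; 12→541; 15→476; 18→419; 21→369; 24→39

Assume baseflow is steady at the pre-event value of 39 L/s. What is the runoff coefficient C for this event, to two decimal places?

C ≈ 0.22

ΣQ_DR = 2200 L/s; V = ΣQ_DR·Δt = 2.376 × 10^7 L.
Runoff depth d = V / A = 58.67 mm.
C = d / P = 58.67 / 268 = 0.22.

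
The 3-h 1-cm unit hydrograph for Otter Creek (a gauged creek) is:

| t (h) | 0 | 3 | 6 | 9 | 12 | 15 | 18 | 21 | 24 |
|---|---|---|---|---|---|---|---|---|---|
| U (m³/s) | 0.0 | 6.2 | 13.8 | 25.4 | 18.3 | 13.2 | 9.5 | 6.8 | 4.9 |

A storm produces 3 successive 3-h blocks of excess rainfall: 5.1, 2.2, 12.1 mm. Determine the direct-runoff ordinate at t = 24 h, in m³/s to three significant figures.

Q ≈ 15.5 m³/s

By discrete convolution, Q_j = Σ (P_i / 10 mm) · U_{j−i}.
At t = 24 h (j=8): Q = (5.1/10)·4.9 + (2.2/10)·6.8 + (12.1/10)·9.5 = 15.5 m³/s.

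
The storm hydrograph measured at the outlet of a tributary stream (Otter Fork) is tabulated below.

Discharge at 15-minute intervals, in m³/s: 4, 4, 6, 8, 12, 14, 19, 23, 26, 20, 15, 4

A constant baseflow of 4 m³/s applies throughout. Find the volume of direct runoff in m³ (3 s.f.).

Direct-runoff ordinates (Q − Q_b): 0.0, 0.0, 2.0, 4.0, 8.0, 10.0, 15.0, 19.0, 22.0, 16.0, 11.0, 0.0 m³/s.
ΣQ_DR = 107.0 m³/s.
With Δt = 0.25 h = 900 s, V = ΣQ_DR · Δt = 107.0 × 900 = 96300 m³.

V ≈ 96300 m³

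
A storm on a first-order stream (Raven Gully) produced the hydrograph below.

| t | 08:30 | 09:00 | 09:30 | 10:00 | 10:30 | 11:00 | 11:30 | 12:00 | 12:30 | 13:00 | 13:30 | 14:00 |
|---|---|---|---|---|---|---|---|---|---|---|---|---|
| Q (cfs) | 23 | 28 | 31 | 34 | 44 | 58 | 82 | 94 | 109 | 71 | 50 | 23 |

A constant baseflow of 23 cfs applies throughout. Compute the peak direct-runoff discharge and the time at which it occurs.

Q_p = 86.0 cfs at t = 12:30

Subtracting baseflow gives direct-runoff ordinates: 0.0, 5.0, 8.0, 11.0, 21.0, 35.0, 59.0, 71.0, 86.0, 48.0, 27.0, 0.0 cfs.
The maximum is 86.0 cfs, occurring at the reading for t = 12:30.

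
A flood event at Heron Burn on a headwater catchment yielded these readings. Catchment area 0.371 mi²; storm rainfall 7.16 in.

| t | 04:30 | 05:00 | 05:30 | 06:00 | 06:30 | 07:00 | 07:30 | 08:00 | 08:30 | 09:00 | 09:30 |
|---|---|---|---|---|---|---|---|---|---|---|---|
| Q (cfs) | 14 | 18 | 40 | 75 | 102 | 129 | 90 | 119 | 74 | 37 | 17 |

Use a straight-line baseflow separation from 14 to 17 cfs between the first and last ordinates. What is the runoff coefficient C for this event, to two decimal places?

ΣQ_DR = 544.5 cfs; V = ΣQ_DR·Δt = 9.801 × 10^5 ft³.
Runoff depth d = V / A = 1.137 in.
C = d / P = 1.137 / 7.16 = 0.16.

C ≈ 0.16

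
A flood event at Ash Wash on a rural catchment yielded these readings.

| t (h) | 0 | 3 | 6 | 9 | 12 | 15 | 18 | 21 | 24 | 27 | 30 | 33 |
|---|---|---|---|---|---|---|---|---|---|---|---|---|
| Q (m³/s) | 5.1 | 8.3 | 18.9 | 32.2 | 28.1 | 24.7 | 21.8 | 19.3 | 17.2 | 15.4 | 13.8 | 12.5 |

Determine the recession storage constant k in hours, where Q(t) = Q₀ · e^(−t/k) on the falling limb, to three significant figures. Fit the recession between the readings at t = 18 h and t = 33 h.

k ≈ 27.0 h

On the falling limb, Q drops from 21.8 to 12.5 m³/s between t = 18 h and t = 33 h (Δt = 15 h).
k = −Δt / ln(Q₂/Q₁) = −15 / ln(12.5/21.8) = 27.0 h.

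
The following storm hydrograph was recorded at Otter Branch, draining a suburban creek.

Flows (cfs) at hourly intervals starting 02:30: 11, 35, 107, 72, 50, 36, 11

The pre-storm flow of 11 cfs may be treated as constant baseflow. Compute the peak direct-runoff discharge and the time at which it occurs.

Subtracting baseflow gives direct-runoff ordinates: 0.0, 24.0, 96.0, 61.0, 39.0, 25.0, 0.0 cfs.
The maximum is 96.0 cfs, occurring at the reading for t = 04:30.

Q_p = 96.0 cfs at t = 04:30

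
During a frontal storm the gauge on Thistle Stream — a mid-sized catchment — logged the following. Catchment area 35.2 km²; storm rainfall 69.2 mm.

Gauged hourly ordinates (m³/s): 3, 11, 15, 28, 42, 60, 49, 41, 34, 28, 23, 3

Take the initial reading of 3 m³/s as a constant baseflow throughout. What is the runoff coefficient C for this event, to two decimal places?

C ≈ 0.44

ΣQ_DR = 301.0 m³/s; V = ΣQ_DR·Δt = 1.084 × 10^6 m³.
Runoff depth d = V / A = 30.78 mm.
C = d / P = 30.78 / 69.2 = 0.44.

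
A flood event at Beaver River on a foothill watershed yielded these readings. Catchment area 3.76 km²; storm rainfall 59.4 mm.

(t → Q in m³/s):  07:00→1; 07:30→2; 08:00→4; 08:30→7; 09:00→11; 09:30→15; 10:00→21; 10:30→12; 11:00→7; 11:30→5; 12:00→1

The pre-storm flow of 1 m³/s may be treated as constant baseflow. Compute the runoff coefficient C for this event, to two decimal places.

ΣQ_DR = 75.00 m³/s; V = ΣQ_DR·Δt = 1.350 × 10^5 m³.
Runoff depth d = V / A = 35.90 mm.
C = d / P = 35.90 / 59.4 = 0.60.

C ≈ 0.60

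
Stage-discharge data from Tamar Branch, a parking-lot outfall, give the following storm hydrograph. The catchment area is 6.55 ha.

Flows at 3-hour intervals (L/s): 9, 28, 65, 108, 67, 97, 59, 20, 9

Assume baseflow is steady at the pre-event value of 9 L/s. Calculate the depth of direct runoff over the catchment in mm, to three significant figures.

Direct runoff: 0.0, 19.0, 56.0, 99.0, 58.0, 88.0, 50.0, 11.0, 0.0 L/s; ΣQ_DR = 381.0 L/s.
V = ΣQ_DR · Δt = 381.0 × 10800 s = 4.115 × 10^6 L.
Over A = 6.55 ha, depth = V / A = 62.8 mm.

d ≈ 62.8 mm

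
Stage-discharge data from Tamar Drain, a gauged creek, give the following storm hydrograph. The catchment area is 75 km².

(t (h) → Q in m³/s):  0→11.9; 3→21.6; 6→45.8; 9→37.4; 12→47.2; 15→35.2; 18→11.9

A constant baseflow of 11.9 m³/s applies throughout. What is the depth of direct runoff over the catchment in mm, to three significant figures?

d ≈ 18.4 mm

Direct runoff: 0.0, 9.7, 33.9, 25.5, 35.3, 23.3, 0.0 m³/s; ΣQ_DR = 127.7 m³/s.
V = ΣQ_DR · Δt = 127.7 × 10800 s = 1.379 × 10^6 m³.
Over A = 75 km², depth = V / A = 18.4 mm.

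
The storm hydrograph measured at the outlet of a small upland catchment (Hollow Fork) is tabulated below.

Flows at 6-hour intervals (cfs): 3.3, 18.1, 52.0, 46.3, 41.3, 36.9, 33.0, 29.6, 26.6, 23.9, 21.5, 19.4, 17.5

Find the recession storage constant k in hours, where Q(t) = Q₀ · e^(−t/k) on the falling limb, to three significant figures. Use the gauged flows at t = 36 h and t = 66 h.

On the falling limb, Q drops from 33.0 to 19.4 cfs between t = 36 h and t = 66 h (Δt = 30 h).
k = −Δt / ln(Q₂/Q₁) = −30 / ln(19.4/33.0) = 56.5 h.

k ≈ 56.5 h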